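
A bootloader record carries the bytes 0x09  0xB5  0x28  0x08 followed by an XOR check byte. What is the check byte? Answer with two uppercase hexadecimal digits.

9C

XOR the bytes together:
  start with 0x09
  0x09 ⊕ 0xB5 = 0xBC
  0xBC ⊕ 0x28 = 0x94
  0x94 ⊕ 0x08 = 0x9C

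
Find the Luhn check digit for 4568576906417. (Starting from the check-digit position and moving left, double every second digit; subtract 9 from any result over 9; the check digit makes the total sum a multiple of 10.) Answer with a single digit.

Partial digits right→left: 7 1 4 6 0 9 6 7 5 8 6 5 4
Double every second digit counting from the check-digit position (so the 1st, 3rd, 5th, ... of the partial from the right).
  doubled (with −9 where >9): 5 8 0 3 1 3 8 → sum 28
  kept as-is: 1 6 9 7 8 5 → sum 36
Total = 28 + 36 = 64.
Check digit = (10 − (64 mod 10)) mod 10 = 6.

6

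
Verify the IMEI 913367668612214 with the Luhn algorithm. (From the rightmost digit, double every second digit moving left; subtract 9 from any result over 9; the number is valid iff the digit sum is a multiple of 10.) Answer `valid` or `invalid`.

invalid

From the right, keep odd positions and double even positions (subtract 9 from any doubled value over 9):
  doubled (positions 2,4,...): 2 4 3 3 5 6 2 → sum 25
  kept (positions 1,3,...): 4 2 1 8 6 6 3 9 → sum 39
Total = 64.
64 mod 10 = 4, so the number is invalid.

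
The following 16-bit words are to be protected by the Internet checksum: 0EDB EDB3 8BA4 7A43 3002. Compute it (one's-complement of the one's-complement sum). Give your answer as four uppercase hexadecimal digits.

CD86

One's-complement addition (fold any carry out of bit 15 back into bit 0):
  0x0EDB + 0xEDB3 = 0x0FC8E
  0xFC8E + 0x8BA4 = 0x18832 → wrap carry → 0x8833
  0x8833 + 0x7A43 = 0x10276 → wrap carry → 0x0277
  0x0277 + 0x3002 = 0x03279
One's-complement sum = 0x3279.
Checksum = ~0x3279 & 0xFFFF = 0xCD86.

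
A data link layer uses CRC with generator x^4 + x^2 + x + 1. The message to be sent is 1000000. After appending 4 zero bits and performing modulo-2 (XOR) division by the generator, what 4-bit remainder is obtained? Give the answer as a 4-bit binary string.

Append 4 zeros: 10000000000. Divide by 10111 (XOR where the leading bit is 1):
  pos 0: 10000 XOR 10111 = 00111
  pos 2: 11100 XOR 10111 = 01011
  pos 3: 10110 XOR 10111 = 00001
Remainder (last 4 bits) = 1000. This is the CRC / FCS.

1000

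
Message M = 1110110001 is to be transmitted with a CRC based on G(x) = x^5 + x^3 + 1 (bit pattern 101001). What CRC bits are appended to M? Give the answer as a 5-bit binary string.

Append 5 zeros: 111011000100000. Divide by 101001 (XOR where the leading bit is 1):
  pos 0: 111011 XOR 101001 = 010010
  pos 1: 100100 XOR 101001 = 001101
  pos 3: 110100 XOR 101001 = 011101
  pos 4: 111011 XOR 101001 = 010010
  pos 5: 100100 XOR 101001 = 001101
  pos 7: 110100 XOR 101001 = 011101
  pos 8: 111010 XOR 101001 = 010011
  pos 9: 100110 XOR 101001 = 001111
Remainder (last 5 bits) = 01111. This is the CRC / FCS.

01111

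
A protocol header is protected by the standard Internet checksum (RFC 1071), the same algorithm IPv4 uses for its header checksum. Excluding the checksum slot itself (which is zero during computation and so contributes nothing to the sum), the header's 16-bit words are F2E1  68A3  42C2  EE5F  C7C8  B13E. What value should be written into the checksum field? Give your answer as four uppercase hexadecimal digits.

One's-complement addition (fold any carry out of bit 15 back into bit 0):
  0xF2E1 + 0x68A3 = 0x15B84 → wrap carry → 0x5B85
  0x5B85 + 0x42C2 = 0x09E47
  0x9E47 + 0xEE5F = 0x18CA6 → wrap carry → 0x8CA7
  0x8CA7 + 0xC7C8 = 0x1546F → wrap carry → 0x5470
  0x5470 + 0xB13E = 0x105AE → wrap carry → 0x05AF
One's-complement sum = 0x05AF.
Checksum = ~0x05AF & 0xFFFF = 0xFA50.

FA50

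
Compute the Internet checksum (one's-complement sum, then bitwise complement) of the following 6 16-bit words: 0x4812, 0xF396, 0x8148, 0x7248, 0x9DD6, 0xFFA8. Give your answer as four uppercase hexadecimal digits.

One's-complement addition (fold any carry out of bit 15 back into bit 0):
  0x4812 + 0xF396 = 0x13BA8 → wrap carry → 0x3BA9
  0x3BA9 + 0x8148 = 0x0BCF1
  0xBCF1 + 0x7248 = 0x12F39 → wrap carry → 0x2F3A
  0x2F3A + 0x9DD6 = 0x0CD10
  0xCD10 + 0xFFA8 = 0x1CCB8 → wrap carry → 0xCCB9
One's-complement sum = 0xCCB9.
Checksum = ~0xCCB9 & 0xFFFF = 0x3346.

3346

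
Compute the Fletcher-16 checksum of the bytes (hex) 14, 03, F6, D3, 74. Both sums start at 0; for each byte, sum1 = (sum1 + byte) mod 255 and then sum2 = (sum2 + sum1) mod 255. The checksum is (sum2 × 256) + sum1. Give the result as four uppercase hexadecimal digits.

Running sums (mod 255):
  after byte 0 (14): sum1=20, sum2=20
  after byte 1 (03): sum1=23, sum2=43
  after byte 2 (F6): sum1=14, sum2=57
  after byte 3 (D3): sum1=225, sum2=27
  after byte 4 (74): sum1=86, sum2=113
Checksum = sum2·256 + sum1 = 113·256 + 86 = 29014 = 0x7156.

7156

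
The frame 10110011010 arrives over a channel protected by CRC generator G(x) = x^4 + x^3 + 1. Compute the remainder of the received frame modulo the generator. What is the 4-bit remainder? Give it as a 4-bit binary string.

Modulo-2 division of 10110011010 by 11001:
  pos 0: 10110 XOR 11001 = 01111
  pos 1: 11110 XOR 11001 = 00111
  pos 3: 11111 XOR 11001 = 00110
  pos 5: 11001 XOR 11001 = 00000
Remainder = 0000 (zero — the frame passes the CRC check).

0000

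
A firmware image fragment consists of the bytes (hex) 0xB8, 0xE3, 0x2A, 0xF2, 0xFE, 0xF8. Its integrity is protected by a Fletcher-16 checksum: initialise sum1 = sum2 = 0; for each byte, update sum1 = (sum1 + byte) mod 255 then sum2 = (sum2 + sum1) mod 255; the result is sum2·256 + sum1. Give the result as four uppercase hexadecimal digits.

Running sums (mod 255):
  after byte 0 (0xB8): sum1=184, sum2=184
  after byte 1 (0xE3): sum1=156, sum2=85
  after byte 2 (0x2A): sum1=198, sum2=28
  after byte 3 (0xF2): sum1=185, sum2=213
  after byte 4 (0xFE): sum1=184, sum2=142
  after byte 5 (0xF8): sum1=177, sum2=64
Checksum = sum2·256 + sum1 = 64·256 + 177 = 16561 = 0x40B1.

40B1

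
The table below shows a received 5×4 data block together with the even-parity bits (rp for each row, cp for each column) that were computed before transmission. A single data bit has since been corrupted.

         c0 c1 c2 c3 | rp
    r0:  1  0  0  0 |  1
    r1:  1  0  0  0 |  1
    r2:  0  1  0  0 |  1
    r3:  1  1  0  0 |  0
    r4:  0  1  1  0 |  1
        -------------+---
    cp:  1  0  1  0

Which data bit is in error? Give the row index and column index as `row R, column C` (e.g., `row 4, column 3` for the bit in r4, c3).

Recompute each row's even parity and compare to rp:
  r0: data parity 1, sent rp 1 → ok
  r1: data parity 1, sent rp 1 → ok
  r2: data parity 1, sent rp 1 → ok
  r3: data parity 0, sent rp 0 → ok
  r4: data parity 0, sent rp 1 → mismatch
Recompute each column's even parity and compare to cp:
  c0: data parity 1, sent cp 1 → ok
  c1: data parity 1, sent cp 0 → mismatch
  c2: data parity 1, sent cp 1 → ok
  c3: data parity 0, sent cp 0 → ok
Exactly one row (r4) and one column (c1) fail → the flipped bit is at their intersection.

row 4, column 1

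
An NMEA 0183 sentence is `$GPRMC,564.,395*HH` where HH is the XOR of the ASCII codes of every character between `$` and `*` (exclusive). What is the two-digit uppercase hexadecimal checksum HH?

6D

XOR the ASCII codes of the payload characters:
  'G' = 0x47 → acc = 0x47
  'P' = 0x50 → acc = 0x17
  'R' = 0x52 → acc = 0x45
  'M' = 0x4D → acc = 0x08
  'C' = 0x43 → acc = 0x4B
  ',' = 0x2C → acc = 0x67
  '5' = 0x35 → acc = 0x52
  '6' = 0x36 → acc = 0x64
  '4' = 0x34 → acc = 0x50
  '.' = 0x2E → acc = 0x7E
  ',' = 0x2C → acc = 0x52
  '3' = 0x33 → acc = 0x61
  '9' = 0x39 → acc = 0x58
  '5' = 0x35 → acc = 0x6D
Checksum = 0x6D.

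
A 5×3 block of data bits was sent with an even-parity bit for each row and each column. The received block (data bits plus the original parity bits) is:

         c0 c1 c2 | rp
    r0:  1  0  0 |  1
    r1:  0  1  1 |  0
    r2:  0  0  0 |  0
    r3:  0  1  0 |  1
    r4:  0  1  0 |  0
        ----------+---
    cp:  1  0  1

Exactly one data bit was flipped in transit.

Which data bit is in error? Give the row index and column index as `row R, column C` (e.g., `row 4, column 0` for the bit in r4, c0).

row 4, column 1

Recompute each row's even parity and compare to rp:
  r0: data parity 1, sent rp 1 → ok
  r1: data parity 0, sent rp 0 → ok
  r2: data parity 0, sent rp 0 → ok
  r3: data parity 1, sent rp 1 → ok
  r4: data parity 1, sent rp 0 → mismatch
Recompute each column's even parity and compare to cp:
  c0: data parity 1, sent cp 1 → ok
  c1: data parity 1, sent cp 0 → mismatch
  c2: data parity 1, sent cp 1 → ok
Exactly one row (r4) and one column (c1) fail → the flipped bit is at their intersection.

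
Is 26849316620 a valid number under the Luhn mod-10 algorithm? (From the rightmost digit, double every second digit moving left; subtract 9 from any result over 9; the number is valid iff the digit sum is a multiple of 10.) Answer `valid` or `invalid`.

From the right, keep odd positions and double even positions (subtract 9 from any doubled value over 9):
  doubled (positions 2,4,...): 4 3 6 8 3 → sum 24
  kept (positions 1,3,...): 0 6 1 9 8 2 → sum 26
Total = 50.
50 mod 10 = 0, so the number is valid.

valid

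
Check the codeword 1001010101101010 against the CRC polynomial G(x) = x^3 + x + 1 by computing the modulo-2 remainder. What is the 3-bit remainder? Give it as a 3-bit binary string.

Modulo-2 division of 1001010101101010 by 1011:
  pos 0: 1001 XOR 1011 = 0010
  pos 2: 1001 XOR 1011 = 0010
  pos 4: 1001 XOR 1011 = 0010
  pos 6: 1001 XOR 1011 = 0010
  pos 8: 1010 XOR 1011 = 0001
  pos 11: 1101 XOR 1011 = 0110
  pos 12: 1100 XOR 1011 = 0111
Remainder = 111 (nonzero — an error is detected).

111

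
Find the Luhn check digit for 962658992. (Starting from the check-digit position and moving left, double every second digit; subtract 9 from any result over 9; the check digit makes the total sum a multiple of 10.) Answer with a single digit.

4

Partial digits right→left: 2 9 9 8 5 6 2 6 9
Double every second digit counting from the check-digit position (so the 1st, 3rd, 5th, ... of the partial from the right).
  doubled (with −9 where >9): 4 9 1 4 9 → sum 27
  kept as-is: 9 8 6 6 → sum 29
Total = 27 + 29 = 56.
Check digit = (10 − (56 mod 10)) mod 10 = 4.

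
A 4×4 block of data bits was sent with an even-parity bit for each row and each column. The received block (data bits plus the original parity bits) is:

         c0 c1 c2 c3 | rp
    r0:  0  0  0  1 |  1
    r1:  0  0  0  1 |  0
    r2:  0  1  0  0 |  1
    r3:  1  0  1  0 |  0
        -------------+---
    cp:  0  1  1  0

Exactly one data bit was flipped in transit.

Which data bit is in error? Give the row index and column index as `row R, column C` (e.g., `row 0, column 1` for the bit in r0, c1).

Recompute each row's even parity and compare to rp:
  r0: data parity 1, sent rp 1 → ok
  r1: data parity 1, sent rp 0 → mismatch
  r2: data parity 1, sent rp 1 → ok
  r3: data parity 0, sent rp 0 → ok
Recompute each column's even parity and compare to cp:
  c0: data parity 1, sent cp 0 → mismatch
  c1: data parity 1, sent cp 1 → ok
  c2: data parity 1, sent cp 1 → ok
  c3: data parity 0, sent cp 0 → ok
Exactly one row (r1) and one column (c0) fail → the flipped bit is at their intersection.

row 1, column 0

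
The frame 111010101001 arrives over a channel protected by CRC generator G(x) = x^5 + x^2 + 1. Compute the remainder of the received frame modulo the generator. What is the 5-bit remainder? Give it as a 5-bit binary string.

10100

Modulo-2 division of 111010101001 by 100101:
  pos 0: 111010 XOR 100101 = 011111
  pos 1: 111111 XOR 100101 = 011010
  pos 2: 110100 XOR 100101 = 010001
  pos 3: 100011 XOR 100101 = 000110
  pos 6: 110001 XOR 100101 = 010100
Remainder = 10100 (nonzero — an error is detected).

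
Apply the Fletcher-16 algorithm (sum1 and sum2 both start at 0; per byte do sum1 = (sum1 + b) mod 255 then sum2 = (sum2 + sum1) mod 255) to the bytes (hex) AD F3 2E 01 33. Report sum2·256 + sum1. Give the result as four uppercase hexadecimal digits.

Running sums (mod 255):
  after byte 0 (AD): sum1=173, sum2=173
  after byte 1 (F3): sum1=161, sum2=79
  after byte 2 (2E): sum1=207, sum2=31
  after byte 3 (01): sum1=208, sum2=239
  after byte 4 (33): sum1=4, sum2=243
Checksum = sum2·256 + sum1 = 243·256 + 4 = 62212 = 0xF304.

F304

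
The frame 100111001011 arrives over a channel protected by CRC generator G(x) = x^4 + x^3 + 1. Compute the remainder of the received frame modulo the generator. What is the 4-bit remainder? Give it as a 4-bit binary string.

Modulo-2 division of 100111001011 by 11001:
  pos 0: 10011 XOR 11001 = 01010
  pos 1: 10101 XOR 11001 = 01100
  pos 2: 11000 XOR 11001 = 00001
  pos 6: 10101 XOR 11001 = 01100
  pos 7: 11001 XOR 11001 = 00000
Remainder = 0000 (zero — the frame passes the CRC check).

0000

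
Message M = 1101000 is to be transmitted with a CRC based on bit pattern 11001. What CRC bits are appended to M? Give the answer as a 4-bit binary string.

Append 4 zeros: 11010000000. Divide by 11001 (XOR where the leading bit is 1):
  pos 0: 11010 XOR 11001 = 00011
  pos 3: 11000 XOR 11001 = 00001
Remainder (last 4 bits) = 1000. This is the CRC / FCS.

1000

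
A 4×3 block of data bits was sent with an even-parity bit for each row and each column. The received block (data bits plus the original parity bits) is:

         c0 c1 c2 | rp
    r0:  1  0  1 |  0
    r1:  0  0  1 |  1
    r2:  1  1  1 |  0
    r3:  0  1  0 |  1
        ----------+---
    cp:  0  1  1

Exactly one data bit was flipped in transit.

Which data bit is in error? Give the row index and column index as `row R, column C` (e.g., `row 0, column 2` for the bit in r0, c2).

row 2, column 1

Recompute each row's even parity and compare to rp:
  r0: data parity 0, sent rp 0 → ok
  r1: data parity 1, sent rp 1 → ok
  r2: data parity 1, sent rp 0 → mismatch
  r3: data parity 1, sent rp 1 → ok
Recompute each column's even parity and compare to cp:
  c0: data parity 0, sent cp 0 → ok
  c1: data parity 0, sent cp 1 → mismatch
  c2: data parity 1, sent cp 1 → ok
Exactly one row (r2) and one column (c1) fail → the flipped bit is at their intersection.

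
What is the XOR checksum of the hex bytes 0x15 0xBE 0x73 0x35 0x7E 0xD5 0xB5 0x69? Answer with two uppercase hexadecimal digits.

XOR the bytes together:
  start with 0x15
  0x15 ⊕ 0xBE = 0xAB
  0xAB ⊕ 0x73 = 0xD8
  0xD8 ⊕ 0x35 = 0xED
  0xED ⊕ 0x7E = 0x93
  0x93 ⊕ 0xD5 = 0x46
  0x46 ⊕ 0xB5 = 0xF3
  0xF3 ⊕ 0x69 = 0x9A

9A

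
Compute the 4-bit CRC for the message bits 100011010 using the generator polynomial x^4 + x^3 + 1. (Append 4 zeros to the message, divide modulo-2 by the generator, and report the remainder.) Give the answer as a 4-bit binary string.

0001

Append 4 zeros: 1000110100000. Divide by 11001 (XOR where the leading bit is 1):
  pos 0: 10001 XOR 11001 = 01000
  pos 1: 10001 XOR 11001 = 01000
  pos 2: 10000 XOR 11001 = 01001
  pos 3: 10011 XOR 11001 = 01010
  pos 4: 10100 XOR 11001 = 01101
  pos 5: 11010 XOR 11001 = 00011
  pos 8: 11000 XOR 11001 = 00001
Remainder (last 4 bits) = 0001. This is the CRC / FCS.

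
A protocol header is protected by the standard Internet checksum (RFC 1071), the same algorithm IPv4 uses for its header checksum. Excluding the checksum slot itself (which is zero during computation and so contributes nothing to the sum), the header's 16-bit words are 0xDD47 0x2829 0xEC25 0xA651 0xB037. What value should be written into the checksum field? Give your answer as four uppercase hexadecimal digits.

B7DF

One's-complement addition (fold any carry out of bit 15 back into bit 0):
  0xDD47 + 0x2829 = 0x10570 → wrap carry → 0x0571
  0x0571 + 0xEC25 = 0x0F196
  0xF196 + 0xA651 = 0x197E7 → wrap carry → 0x97E8
  0x97E8 + 0xB037 = 0x1481F → wrap carry → 0x4820
One's-complement sum = 0x4820.
Checksum = ~0x4820 & 0xFFFF = 0xB7DF.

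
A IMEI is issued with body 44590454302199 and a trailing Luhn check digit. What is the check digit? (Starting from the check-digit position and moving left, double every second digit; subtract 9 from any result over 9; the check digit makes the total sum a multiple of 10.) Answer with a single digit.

Partial digits right→left: 9 9 1 2 0 3 4 5 4 0 9 5 4 4
Double every second digit counting from the check-digit position (so the 1st, 3rd, 5th, ... of the partial from the right).
  doubled (with −9 where >9): 9 2 0 8 8 9 8 → sum 44
  kept as-is: 9 2 3 5 0 5 4 → sum 28
Total = 44 + 28 = 72.
Check digit = (10 − (72 mod 10)) mod 10 = 8.

8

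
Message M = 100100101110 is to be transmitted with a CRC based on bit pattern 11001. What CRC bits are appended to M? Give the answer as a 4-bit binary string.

0100

Append 4 zeros: 1001001011100000. Divide by 11001 (XOR where the leading bit is 1):
  pos 0: 10010 XOR 11001 = 01011
  pos 1: 10110 XOR 11001 = 01111
  pos 2: 11111 XOR 11001 = 00110
  pos 4: 11001 XOR 11001 = 00000
  pos 9: 11000 XOR 11001 = 00001
Remainder (last 4 bits) = 0100. This is the CRC / FCS.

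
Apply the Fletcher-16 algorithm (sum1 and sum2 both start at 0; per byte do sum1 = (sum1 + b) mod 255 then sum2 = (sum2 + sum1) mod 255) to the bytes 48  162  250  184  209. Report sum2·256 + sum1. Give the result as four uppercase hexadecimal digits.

Running sums (mod 255):
  after byte 0 (48): sum1=48, sum2=48
  after byte 1 (162): sum1=210, sum2=3
  after byte 2 (250): sum1=205, sum2=208
  after byte 3 (184): sum1=134, sum2=87
  after byte 4 (209): sum1=88, sum2=175
Checksum = sum2·256 + sum1 = 175·256 + 88 = 44888 = 0xAF58.

AF58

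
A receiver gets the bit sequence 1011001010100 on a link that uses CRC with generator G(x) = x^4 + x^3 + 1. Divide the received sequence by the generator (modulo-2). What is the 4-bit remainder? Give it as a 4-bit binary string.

Modulo-2 division of 1011001010100 by 11001:
  pos 0: 10110 XOR 11001 = 01111
  pos 1: 11110 XOR 11001 = 00111
  pos 3: 11110 XOR 11001 = 00111
  pos 5: 11110 XOR 11001 = 00111
  pos 7: 11110 XOR 11001 = 00111
Remainder = 1110 (nonzero — an error is detected).

1110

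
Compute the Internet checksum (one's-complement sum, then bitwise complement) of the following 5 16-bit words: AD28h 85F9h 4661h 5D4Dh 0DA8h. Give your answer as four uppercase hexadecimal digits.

One's-complement addition (fold any carry out of bit 15 back into bit 0):
  0xAD28 + 0x85F9 = 0x13321 → wrap carry → 0x3322
  0x3322 + 0x4661 = 0x07983
  0x7983 + 0x5D4D = 0x0D6D0
  0xD6D0 + 0x0DA8 = 0x0E478
One's-complement sum = 0xE478.
Checksum = ~0xE478 & 0xFFFF = 0x1B87.

1B87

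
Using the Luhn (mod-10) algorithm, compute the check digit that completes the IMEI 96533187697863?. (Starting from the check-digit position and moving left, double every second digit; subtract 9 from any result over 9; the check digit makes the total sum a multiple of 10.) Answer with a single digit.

8

Partial digits right→left: 3 6 8 7 9 6 7 8 1 3 3 5 6 9
Double every second digit counting from the check-digit position (so the 1st, 3rd, 5th, ... of the partial from the right).
  doubled (with −9 where >9): 6 7 9 5 2 6 3 → sum 38
  kept as-is: 6 7 6 8 3 5 9 → sum 44
Total = 38 + 44 = 82.
Check digit = (10 − (82 mod 10)) mod 10 = 8.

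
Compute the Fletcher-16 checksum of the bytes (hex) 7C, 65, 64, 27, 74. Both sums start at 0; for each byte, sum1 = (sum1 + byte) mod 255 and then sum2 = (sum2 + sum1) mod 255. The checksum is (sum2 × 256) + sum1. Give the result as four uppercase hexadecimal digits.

Running sums (mod 255):
  after byte 0 (7C): sum1=124, sum2=124
  after byte 1 (65): sum1=225, sum2=94
  after byte 2 (64): sum1=70, sum2=164
  after byte 3 (27): sum1=109, sum2=18
  after byte 4 (74): sum1=225, sum2=243
Checksum = sum2·256 + sum1 = 243·256 + 225 = 62433 = 0xF3E1.

F3E1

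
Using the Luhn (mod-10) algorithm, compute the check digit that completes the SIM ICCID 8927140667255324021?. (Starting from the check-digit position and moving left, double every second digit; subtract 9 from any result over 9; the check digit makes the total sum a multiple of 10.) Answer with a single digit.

Partial digits right→left: 1 2 0 4 2 3 5 5 2 7 6 6 0 4 1 7 2 9 8
Double every second digit counting from the check-digit position (so the 1st, 3rd, 5th, ... of the partial from the right).
  doubled (with −9 where >9): 2 0 4 1 4 3 0 2 4 7 → sum 27
  kept as-is: 2 4 3 5 7 6 4 7 9 → sum 47
Total = 27 + 47 = 74.
Check digit = (10 − (74 mod 10)) mod 10 = 6.

6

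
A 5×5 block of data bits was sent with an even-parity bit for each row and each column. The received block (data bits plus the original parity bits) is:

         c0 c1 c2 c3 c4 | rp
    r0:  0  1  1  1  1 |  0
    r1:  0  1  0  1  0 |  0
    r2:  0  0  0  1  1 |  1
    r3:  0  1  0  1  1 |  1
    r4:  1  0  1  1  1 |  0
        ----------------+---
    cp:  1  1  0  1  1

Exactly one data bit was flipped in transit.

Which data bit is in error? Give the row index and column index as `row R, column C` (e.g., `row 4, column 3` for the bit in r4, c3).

Recompute each row's even parity and compare to rp:
  r0: data parity 0, sent rp 0 → ok
  r1: data parity 0, sent rp 0 → ok
  r2: data parity 0, sent rp 1 → mismatch
  r3: data parity 1, sent rp 1 → ok
  r4: data parity 0, sent rp 0 → ok
Recompute each column's even parity and compare to cp:
  c0: data parity 1, sent cp 1 → ok
  c1: data parity 1, sent cp 1 → ok
  c2: data parity 0, sent cp 0 → ok
  c3: data parity 1, sent cp 1 → ok
  c4: data parity 0, sent cp 1 → mismatch
Exactly one row (r2) and one column (c4) fail → the flipped bit is at their intersection.

row 2, column 4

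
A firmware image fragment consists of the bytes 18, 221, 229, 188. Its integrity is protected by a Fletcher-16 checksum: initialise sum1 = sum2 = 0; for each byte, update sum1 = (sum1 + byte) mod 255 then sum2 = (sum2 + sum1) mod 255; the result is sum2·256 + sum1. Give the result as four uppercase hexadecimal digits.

6A92

Running sums (mod 255):
  after byte 0 (18): sum1=18, sum2=18
  after byte 1 (221): sum1=239, sum2=2
  after byte 2 (229): sum1=213, sum2=215
  after byte 3 (188): sum1=146, sum2=106
Checksum = sum2·256 + sum1 = 106·256 + 146 = 27282 = 0x6A92.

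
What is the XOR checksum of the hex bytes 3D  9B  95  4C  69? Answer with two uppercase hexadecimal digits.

16

XOR the bytes together:
  start with 0x3D
  0x3D ⊕ 0x9B = 0xA6
  0xA6 ⊕ 0x95 = 0x33
  0x33 ⊕ 0x4C = 0x7F
  0x7F ⊕ 0x69 = 0x16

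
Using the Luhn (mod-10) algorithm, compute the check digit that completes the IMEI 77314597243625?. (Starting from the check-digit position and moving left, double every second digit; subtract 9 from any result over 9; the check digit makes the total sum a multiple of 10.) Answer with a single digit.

Partial digits right→left: 5 2 6 3 4 2 7 9 5 4 1 3 7 7
Double every second digit counting from the check-digit position (so the 1st, 3rd, 5th, ... of the partial from the right).
  doubled (with −9 where >9): 1 3 8 5 1 2 5 → sum 25
  kept as-is: 2 3 2 9 4 3 7 → sum 30
Total = 25 + 30 = 55.
Check digit = (10 − (55 mod 10)) mod 10 = 5.

5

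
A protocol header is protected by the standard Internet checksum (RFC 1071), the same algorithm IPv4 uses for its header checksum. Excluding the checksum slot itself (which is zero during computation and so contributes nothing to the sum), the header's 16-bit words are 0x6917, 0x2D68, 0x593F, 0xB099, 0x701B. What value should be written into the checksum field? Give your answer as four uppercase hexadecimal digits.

One's-complement addition (fold any carry out of bit 15 back into bit 0):
  0x6917 + 0x2D68 = 0x0967F
  0x967F + 0x593F = 0x0EFBE
  0xEFBE + 0xB099 = 0x1A057 → wrap carry → 0xA058
  0xA058 + 0x701B = 0x11073 → wrap carry → 0x1074
One's-complement sum = 0x1074.
Checksum = ~0x1074 & 0xFFFF = 0xEF8B.

EF8B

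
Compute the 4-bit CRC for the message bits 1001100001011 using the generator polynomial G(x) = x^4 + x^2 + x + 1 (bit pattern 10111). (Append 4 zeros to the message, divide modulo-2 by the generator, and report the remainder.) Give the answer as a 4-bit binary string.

1001

Append 4 zeros: 10011000010110000. Divide by 10111 (XOR where the leading bit is 1):
  pos 0: 10011 XOR 10111 = 00100
  pos 2: 10000 XOR 10111 = 00111
  pos 4: 11100 XOR 10111 = 01011
  pos 5: 10111 XOR 10111 = 00000
  pos 11: 11000 XOR 10111 = 01111
  pos 12: 11110 XOR 10111 = 01001
Remainder (last 4 bits) = 1001. This is the CRC / FCS.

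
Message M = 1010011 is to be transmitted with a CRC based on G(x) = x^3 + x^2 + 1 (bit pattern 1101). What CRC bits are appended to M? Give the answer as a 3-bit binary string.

111

Append 3 zeros: 1010011000. Divide by 1101 (XOR where the leading bit is 1):
  pos 0: 1010 XOR 1101 = 0111
  pos 1: 1110 XOR 1101 = 0011
  pos 3: 1111 XOR 1101 = 0010
  pos 5: 1000 XOR 1101 = 0101
  pos 6: 1010 XOR 1101 = 0111
Remainder (last 3 bits) = 111. This is the CRC / FCS.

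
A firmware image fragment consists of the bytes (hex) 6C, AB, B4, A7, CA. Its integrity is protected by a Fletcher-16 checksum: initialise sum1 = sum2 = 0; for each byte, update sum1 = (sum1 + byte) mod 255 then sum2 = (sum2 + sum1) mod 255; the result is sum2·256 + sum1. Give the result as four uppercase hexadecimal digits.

053F

Running sums (mod 255):
  after byte 0 (6C): sum1=108, sum2=108
  after byte 1 (AB): sum1=24, sum2=132
  after byte 2 (B4): sum1=204, sum2=81
  after byte 3 (A7): sum1=116, sum2=197
  after byte 4 (CA): sum1=63, sum2=5
Checksum = sum2·256 + sum1 = 5·256 + 63 = 1343 = 0x053F.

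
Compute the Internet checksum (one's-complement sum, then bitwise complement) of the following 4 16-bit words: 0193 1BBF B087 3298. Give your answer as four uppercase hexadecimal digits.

FF8D

One's-complement addition (fold any carry out of bit 15 back into bit 0):
  0x0193 + 0x1BBF = 0x01D52
  0x1D52 + 0xB087 = 0x0CDD9
  0xCDD9 + 0x3298 = 0x10071 → wrap carry → 0x0072
One's-complement sum = 0x0072.
Checksum = ~0x0072 & 0xFFFF = 0xFF8D.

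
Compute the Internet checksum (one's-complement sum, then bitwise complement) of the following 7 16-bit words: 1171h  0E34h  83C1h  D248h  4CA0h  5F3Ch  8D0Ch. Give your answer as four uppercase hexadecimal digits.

One's-complement addition (fold any carry out of bit 15 back into bit 0):
  0x1171 + 0x0E34 = 0x01FA5
  0x1FA5 + 0x83C1 = 0x0A366
  0xA366 + 0xD248 = 0x175AE → wrap carry → 0x75AF
  0x75AF + 0x4CA0 = 0x0C24F
  0xC24F + 0x5F3C = 0x1218B → wrap carry → 0x218C
  0x218C + 0x8D0C = 0x0AE98
One's-complement sum = 0xAE98.
Checksum = ~0xAE98 & 0xFFFF = 0x5167.

5167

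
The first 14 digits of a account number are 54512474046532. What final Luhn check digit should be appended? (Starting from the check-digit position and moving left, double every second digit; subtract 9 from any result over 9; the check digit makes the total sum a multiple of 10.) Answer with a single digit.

Partial digits right→left: 2 3 5 6 4 0 4 7 4 2 1 5 4 5
Double every second digit counting from the check-digit position (so the 1st, 3rd, 5th, ... of the partial from the right).
  doubled (with −9 where >9): 4 1 8 8 8 2 8 → sum 39
  kept as-is: 3 6 0 7 2 5 5 → sum 28
Total = 39 + 28 = 67.
Check digit = (10 − (67 mod 10)) mod 10 = 3.

3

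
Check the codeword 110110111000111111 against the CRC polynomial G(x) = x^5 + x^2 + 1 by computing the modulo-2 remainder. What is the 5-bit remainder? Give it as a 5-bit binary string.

Modulo-2 division of 110110111000111111 by 100101:
  pos 0: 110110 XOR 100101 = 010011
  pos 1: 100111 XOR 100101 = 000010
  pos 5: 101100 XOR 100101 = 001001
  pos 7: 100101 XOR 100101 = 000000
Remainder = 11111 (nonzero — an error is detected).

11111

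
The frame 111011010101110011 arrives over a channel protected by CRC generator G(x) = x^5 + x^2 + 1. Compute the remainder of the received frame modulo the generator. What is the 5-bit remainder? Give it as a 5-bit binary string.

Modulo-2 division of 111011010101110011 by 100101:
  pos 0: 111011 XOR 100101 = 011110
  pos 1: 111100 XOR 100101 = 011001
  pos 2: 110011 XOR 100101 = 010110
  pos 3: 101100 XOR 100101 = 001001
  pos 5: 100110 XOR 100101 = 000011
  pos 9: 111110 XOR 100101 = 011011
  pos 10: 110110 XOR 100101 = 010011
  pos 11: 100111 XOR 100101 = 000010
Remainder = 00101 (nonzero — an error is detected).

00101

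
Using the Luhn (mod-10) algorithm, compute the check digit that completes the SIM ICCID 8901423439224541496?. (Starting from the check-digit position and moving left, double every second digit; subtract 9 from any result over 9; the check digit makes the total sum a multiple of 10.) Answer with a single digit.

0

Partial digits right→left: 6 9 4 1 4 5 4 2 2 9 3 4 3 2 4 1 0 9 8
Double every second digit counting from the check-digit position (so the 1st, 3rd, 5th, ... of the partial from the right).
  doubled (with −9 where >9): 3 8 8 8 4 6 6 8 0 7 → sum 58
  kept as-is: 9 1 5 2 9 4 2 1 9 → sum 42
Total = 58 + 42 = 100.
Check digit = (10 − (100 mod 10)) mod 10 = 0.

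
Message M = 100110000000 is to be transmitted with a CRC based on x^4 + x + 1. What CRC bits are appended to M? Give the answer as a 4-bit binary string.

0000

Append 4 zeros: 1001100000000000. Divide by 10011 (XOR where the leading bit is 1):
  pos 0: 10011 XOR 10011 = 00000
Remainder (last 4 bits) = 0000. This is the CRC / FCS.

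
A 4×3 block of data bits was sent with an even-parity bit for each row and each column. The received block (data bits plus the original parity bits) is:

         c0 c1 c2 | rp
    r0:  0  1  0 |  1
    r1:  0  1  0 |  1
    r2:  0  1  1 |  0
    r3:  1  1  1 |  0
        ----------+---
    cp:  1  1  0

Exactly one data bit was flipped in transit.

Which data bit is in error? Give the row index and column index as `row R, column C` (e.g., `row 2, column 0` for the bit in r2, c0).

Recompute each row's even parity and compare to rp:
  r0: data parity 1, sent rp 1 → ok
  r1: data parity 1, sent rp 1 → ok
  r2: data parity 0, sent rp 0 → ok
  r3: data parity 1, sent rp 0 → mismatch
Recompute each column's even parity and compare to cp:
  c0: data parity 1, sent cp 1 → ok
  c1: data parity 0, sent cp 1 → mismatch
  c2: data parity 0, sent cp 0 → ok
Exactly one row (r3) and one column (c1) fail → the flipped bit is at their intersection.

row 3, column 1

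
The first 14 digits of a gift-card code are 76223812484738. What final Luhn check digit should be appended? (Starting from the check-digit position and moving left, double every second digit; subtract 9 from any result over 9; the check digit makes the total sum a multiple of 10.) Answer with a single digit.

Partial digits right→left: 8 3 7 4 8 4 2 1 8 3 2 2 6 7
Double every second digit counting from the check-digit position (so the 1st, 3rd, 5th, ... of the partial from the right).
  doubled (with −9 where >9): 7 5 7 4 7 4 3 → sum 37
  kept as-is: 3 4 4 1 3 2 7 → sum 24
Total = 37 + 24 = 61.
Check digit = (10 − (61 mod 10)) mod 10 = 9.

9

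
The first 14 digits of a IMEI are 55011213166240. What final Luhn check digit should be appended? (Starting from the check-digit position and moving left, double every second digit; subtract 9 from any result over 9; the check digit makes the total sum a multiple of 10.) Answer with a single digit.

2

Partial digits right→left: 0 4 2 6 6 1 3 1 2 1 1 0 5 5
Double every second digit counting from the check-digit position (so the 1st, 3rd, 5th, ... of the partial from the right).
  doubled (with −9 where >9): 0 4 3 6 4 2 1 → sum 20
  kept as-is: 4 6 1 1 1 0 5 → sum 18
Total = 20 + 18 = 38.
Check digit = (10 − (38 mod 10)) mod 10 = 2.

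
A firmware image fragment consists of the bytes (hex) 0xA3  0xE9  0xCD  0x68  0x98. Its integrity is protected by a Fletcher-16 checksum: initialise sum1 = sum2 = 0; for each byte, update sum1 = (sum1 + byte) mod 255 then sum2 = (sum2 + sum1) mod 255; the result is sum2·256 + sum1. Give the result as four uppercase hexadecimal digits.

Running sums (mod 255):
  after byte 0 (0xA3): sum1=163, sum2=163
  after byte 1 (0xE9): sum1=141, sum2=49
  after byte 2 (0xCD): sum1=91, sum2=140
  after byte 3 (0x68): sum1=195, sum2=80
  after byte 4 (0x98): sum1=92, sum2=172
Checksum = sum2·256 + sum1 = 172·256 + 92 = 44124 = 0xAC5C.

AC5C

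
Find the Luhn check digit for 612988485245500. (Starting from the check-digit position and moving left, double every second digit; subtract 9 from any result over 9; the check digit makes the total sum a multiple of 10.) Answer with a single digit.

5

Partial digits right→left: 0 0 5 5 4 2 5 8 4 8 8 9 2 1 6
Double every second digit counting from the check-digit position (so the 1st, 3rd, 5th, ... of the partial from the right).
  doubled (with −9 where >9): 0 1 8 1 8 7 4 3 → sum 32
  kept as-is: 0 5 2 8 8 9 1 → sum 33
Total = 32 + 33 = 65.
Check digit = (10 − (65 mod 10)) mod 10 = 5.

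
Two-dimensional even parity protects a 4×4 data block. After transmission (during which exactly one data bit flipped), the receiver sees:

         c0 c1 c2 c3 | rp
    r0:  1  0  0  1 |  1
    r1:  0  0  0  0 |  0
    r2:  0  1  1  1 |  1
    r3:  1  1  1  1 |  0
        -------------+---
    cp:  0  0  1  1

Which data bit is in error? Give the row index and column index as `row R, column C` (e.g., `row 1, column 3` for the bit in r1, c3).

row 0, column 2

Recompute each row's even parity and compare to rp:
  r0: data parity 0, sent rp 1 → mismatch
  r1: data parity 0, sent rp 0 → ok
  r2: data parity 1, sent rp 1 → ok
  r3: data parity 0, sent rp 0 → ok
Recompute each column's even parity and compare to cp:
  c0: data parity 0, sent cp 0 → ok
  c1: data parity 0, sent cp 0 → ok
  c2: data parity 0, sent cp 1 → mismatch
  c3: data parity 1, sent cp 1 → ok
Exactly one row (r0) and one column (c2) fail → the flipped bit is at their intersection.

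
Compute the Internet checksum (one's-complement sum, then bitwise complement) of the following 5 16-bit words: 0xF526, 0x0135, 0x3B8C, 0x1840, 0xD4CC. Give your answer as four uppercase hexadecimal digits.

One's-complement addition (fold any carry out of bit 15 back into bit 0):
  0xF526 + 0x0135 = 0x0F65B
  0xF65B + 0x3B8C = 0x131E7 → wrap carry → 0x31E8
  0x31E8 + 0x1840 = 0x04A28
  0x4A28 + 0xD4CC = 0x11EF4 → wrap carry → 0x1EF5
One's-complement sum = 0x1EF5.
Checksum = ~0x1EF5 & 0xFFFF = 0xE10A.

E10A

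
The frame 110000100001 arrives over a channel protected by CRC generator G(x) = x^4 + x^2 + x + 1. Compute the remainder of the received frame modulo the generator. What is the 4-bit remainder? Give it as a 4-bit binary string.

Modulo-2 division of 110000100001 by 10111:
  pos 0: 11000 XOR 10111 = 01111
  pos 1: 11110 XOR 10111 = 01001
  pos 2: 10011 XOR 10111 = 00100
  pos 4: 10000 XOR 10111 = 00111
  pos 6: 11100 XOR 10111 = 01011
  pos 7: 10111 XOR 10111 = 00000
Remainder = 0000 (zero — the frame passes the CRC check).

0000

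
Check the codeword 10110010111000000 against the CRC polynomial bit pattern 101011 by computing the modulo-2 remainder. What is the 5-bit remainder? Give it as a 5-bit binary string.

00100

Modulo-2 division of 10110010111000000 by 101011:
  pos 0: 101100 XOR 101011 = 000111
  pos 3: 111101 XOR 101011 = 010110
  pos 4: 101101 XOR 101011 = 000110
  pos 7: 110100 XOR 101011 = 011111
  pos 8: 111110 XOR 101011 = 010101
  pos 9: 101010 XOR 101011 = 000001
Remainder = 00100 (nonzero — an error is detected).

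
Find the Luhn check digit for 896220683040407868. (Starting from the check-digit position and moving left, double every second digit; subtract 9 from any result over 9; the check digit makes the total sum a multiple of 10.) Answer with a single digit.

0

Partial digits right→left: 8 6 8 7 0 4 0 4 0 3 8 6 0 2 2 6 9 8
Double every second digit counting from the check-digit position (so the 1st, 3rd, 5th, ... of the partial from the right).
  doubled (with −9 where >9): 7 7 0 0 0 7 0 4 9 → sum 34
  kept as-is: 6 7 4 4 3 6 2 6 8 → sum 46
Total = 34 + 46 = 80.
Check digit = (10 − (80 mod 10)) mod 10 = 0.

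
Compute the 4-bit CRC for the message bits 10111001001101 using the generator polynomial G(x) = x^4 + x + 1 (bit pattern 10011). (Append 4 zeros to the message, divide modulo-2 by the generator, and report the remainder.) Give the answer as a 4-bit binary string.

0010

Append 4 zeros: 101110010011010000. Divide by 10011 (XOR where the leading bit is 1):
  pos 0: 10111 XOR 10011 = 00100
  pos 2: 10000 XOR 10011 = 00011
  pos 5: 11100 XOR 10011 = 01111
  pos 6: 11111 XOR 10011 = 01100
  pos 7: 11001 XOR 10011 = 01010
  pos 8: 10100 XOR 10011 = 00111
  pos 10: 11110 XOR 10011 = 01101
  pos 11: 11010 XOR 10011 = 01001
  pos 12: 10010 XOR 10011 = 00001
Remainder (last 4 bits) = 0010. This is the CRC / FCS.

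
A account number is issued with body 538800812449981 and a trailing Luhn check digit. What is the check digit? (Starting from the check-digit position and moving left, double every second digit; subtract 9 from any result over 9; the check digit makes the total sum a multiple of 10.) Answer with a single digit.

Partial digits right→left: 1 8 9 9 4 4 2 1 8 0 0 8 8 3 5
Double every second digit counting from the check-digit position (so the 1st, 3rd, 5th, ... of the partial from the right).
  doubled (with −9 where >9): 2 9 8 4 7 0 7 1 → sum 38
  kept as-is: 8 9 4 1 0 8 3 → sum 33
Total = 38 + 33 = 71.
Check digit = (10 − (71 mod 10)) mod 10 = 9.

9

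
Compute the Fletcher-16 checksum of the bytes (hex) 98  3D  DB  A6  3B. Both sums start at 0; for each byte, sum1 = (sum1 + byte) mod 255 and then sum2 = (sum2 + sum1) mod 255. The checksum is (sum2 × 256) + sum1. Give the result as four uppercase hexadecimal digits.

Running sums (mod 255):
  after byte 0 (98): sum1=152, sum2=152
  after byte 1 (3D): sum1=213, sum2=110
  after byte 2 (DB): sum1=177, sum2=32
  after byte 3 (A6): sum1=88, sum2=120
  after byte 4 (3B): sum1=147, sum2=12
Checksum = sum2·256 + sum1 = 12·256 + 147 = 3219 = 0x0C93.

0C93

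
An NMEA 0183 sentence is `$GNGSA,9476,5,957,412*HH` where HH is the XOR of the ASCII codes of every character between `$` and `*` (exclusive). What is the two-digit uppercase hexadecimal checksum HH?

XOR the ASCII codes of the payload characters:
  'G' = 0x47 → acc = 0x47
  'N' = 0x4E → acc = 0x09
  'G' = 0x47 → acc = 0x4E
  'S' = 0x53 → acc = 0x1D
  'A' = 0x41 → acc = 0x5C
  ',' = 0x2C → acc = 0x70
  '9' = 0x39 → acc = 0x49
  '4' = 0x34 → acc = 0x7D
  '7' = 0x37 → acc = 0x4A
  '6' = 0x36 → acc = 0x7C
  ',' = 0x2C → acc = 0x50
  '5' = 0x35 → acc = 0x65
  ',' = 0x2C → acc = 0x49
  '9' = 0x39 → acc = 0x70
  '5' = 0x35 → acc = 0x45
  '7' = 0x37 → acc = 0x72
  ',' = 0x2C → acc = 0x5E
  '4' = 0x34 → acc = 0x6A
  '1' = 0x31 → acc = 0x5B
  '2' = 0x32 → acc = 0x69
Checksum = 0x69.

69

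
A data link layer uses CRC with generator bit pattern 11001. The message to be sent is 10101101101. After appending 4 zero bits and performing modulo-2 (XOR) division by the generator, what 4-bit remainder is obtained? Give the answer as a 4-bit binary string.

Append 4 zeros: 101011011010000. Divide by 11001 (XOR where the leading bit is 1):
  pos 0: 10101 XOR 11001 = 01100
  pos 1: 11001 XOR 11001 = 00000
  pos 7: 11010 XOR 11001 = 00011
  pos 10: 11000 XOR 11001 = 00001
Remainder (last 4 bits) = 0001. This is the CRC / FCS.

0001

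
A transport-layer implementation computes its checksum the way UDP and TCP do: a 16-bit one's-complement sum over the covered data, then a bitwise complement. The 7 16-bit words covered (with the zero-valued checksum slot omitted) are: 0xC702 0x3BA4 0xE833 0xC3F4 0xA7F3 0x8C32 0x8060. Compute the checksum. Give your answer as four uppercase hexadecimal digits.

One's-complement addition (fold any carry out of bit 15 back into bit 0):
  0xC702 + 0x3BA4 = 0x102A6 → wrap carry → 0x02A7
  0x02A7 + 0xE833 = 0x0EADA
  0xEADA + 0xC3F4 = 0x1AECE → wrap carry → 0xAECF
  0xAECF + 0xA7F3 = 0x156C2 → wrap carry → 0x56C3
  0x56C3 + 0x8C32 = 0x0E2F5
  0xE2F5 + 0x8060 = 0x16355 → wrap carry → 0x6356
One's-complement sum = 0x6356.
Checksum = ~0x6356 & 0xFFFF = 0x9CA9.

9CA9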